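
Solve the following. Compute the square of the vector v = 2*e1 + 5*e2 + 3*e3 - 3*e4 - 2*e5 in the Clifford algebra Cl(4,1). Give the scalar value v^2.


v^2 = sum of c_i^2 * e_i^2
Positive signature terms (e_i^2 = +1): 2^2 + 5^2 + 3^2 + (-3)^2 = 47
Negative signature terms (e_j^2 = -1): (-2)^2 = 4
v^2 = 47 - 4 = 43


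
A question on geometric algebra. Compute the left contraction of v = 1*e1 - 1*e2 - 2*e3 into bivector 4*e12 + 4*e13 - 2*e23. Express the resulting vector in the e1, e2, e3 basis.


Left contraction v _| B = <vB>_1 (grade-1 part of the geometric product vB).
Using e1_|e12 = e2, e2_|e12 = -e1, e1_|e13 = e3, e3_|e13 = -e1, e2_|e23 = e3, e3_|e23 = -e2:
e1 coeff: -v2*b12 - v3*b13 = -(-1)*(4) - (-2)*(4) = 12
e2 coeff: v1*b12 - v3*b23 = (1)*(4) - (-2)*(-2) = 0
e3 coeff: v1*b13 + v2*b23 = (1)*(4) + (-1)*(-2) = 6
v _| B = 12*e1 + 0*e2 + 6*e3


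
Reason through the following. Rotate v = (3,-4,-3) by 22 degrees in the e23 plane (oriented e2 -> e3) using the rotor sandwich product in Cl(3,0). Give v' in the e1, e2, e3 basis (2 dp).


Rotor R = cos(11deg) - sin(11deg)*e23
Rotation angle theta = 2 * 11 = 22 degrees in the e23 plane (e2 -> e3).
The component perpendicular to the plane (e1) is invariant: v'_1 = v1 = 3.00
cos(22deg) = 0.9272, sin(22deg) = 0.3746
v'_2 = v2*cos(theta) - v3*sin(theta) = -4*0.9272 - (-3)*0.3746 = -2.58
v'_3 = v2*sin(theta) + v3*cos(theta) = -4*0.3746 + (-3)*0.9272 = -4.28
v' = 3.00*e1 - 2.58*e2 - 4.28*e3


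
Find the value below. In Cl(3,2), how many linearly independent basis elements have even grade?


Even subalgebra dimension = 2^(n-1)
n = 3 + 2 = 5
2^(5 - 1) = 2^4 = 16
Verification: sum of C(5,k) for even k = 1 + 10 + 5 = 16
Result = 16


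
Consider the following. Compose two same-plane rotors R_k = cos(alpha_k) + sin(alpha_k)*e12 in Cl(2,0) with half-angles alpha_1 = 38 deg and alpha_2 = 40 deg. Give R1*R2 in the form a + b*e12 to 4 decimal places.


Same-plane rotors commute and their half-angles add:
R1*R2 = cos(a1 + a2) + sin(a1 + a2)*e12.
a1 + a2 = 38 + 40 = 78 deg
cos(78 deg) = 0.2079
sin(78 deg) = 0.9781
R1*R2 = 0.2079 + 0.9781*e12


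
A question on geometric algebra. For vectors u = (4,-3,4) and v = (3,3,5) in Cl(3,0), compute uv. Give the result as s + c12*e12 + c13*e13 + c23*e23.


In Cl(3,0): e_i^2 = 1, e_ie_j = -e_je_i for i != j.
Scalar part = u . v = 4*3 + (-3)*3 + 4*5
= 12 + (-9) + 20 = 23
e12 coeff = 4*3 - (-3)*3 = 12 - (-9) = 21
e13 coeff = 4*5 - 4*3 = 20 - 12 = 8
e23 coeff = (-3)*5 - 4*3 = -15 - 12 = -27
uv = 23 + 21*e12 + 8*e13 - 27*e23


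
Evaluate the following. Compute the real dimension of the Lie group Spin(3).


Spin(n) double-covers SO(n); both have Lie algebra so(n) of dimension n(n-1)/2.
n = 3
n(n-1) = 3 * 2 = 6
dim Spin(3) = 6/2 = 3


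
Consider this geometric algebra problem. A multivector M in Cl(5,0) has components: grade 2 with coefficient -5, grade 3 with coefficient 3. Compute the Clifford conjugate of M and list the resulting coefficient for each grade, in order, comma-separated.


Clifford conjugate sign for grade k: (-1)^(k(k+1)/2)
Grade 2: (-1)^(2*3/2) = (-1)^3 = -1, coeff -5 -> 5
Grade 3: (-1)^(3*4/2) = (-1)^6 = 1, coeff 3 -> 3
Conjugated coefficients: 5, 3


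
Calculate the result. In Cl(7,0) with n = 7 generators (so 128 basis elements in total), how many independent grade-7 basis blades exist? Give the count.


Number of grade-k basis blades in Cl(p,q) with n = p + q is C(n, k).
n = 7 + 0 = 7
C(7, 7) = 7! / (7! * 0!)
= 5040 / (5040 * 1)
= 1


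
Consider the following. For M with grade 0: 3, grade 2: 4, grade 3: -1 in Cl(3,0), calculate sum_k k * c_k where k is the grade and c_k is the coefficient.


Grade-weighted sum = sum of grade_k * coefficient_k
0*3 = 0
2*4 = 8
3*(-1) = -3
Total = 0 + 8 + (-3) = 5


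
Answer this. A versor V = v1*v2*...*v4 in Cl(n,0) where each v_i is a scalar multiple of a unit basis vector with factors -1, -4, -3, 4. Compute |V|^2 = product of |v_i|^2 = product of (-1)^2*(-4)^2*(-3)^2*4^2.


Each vector v_i has |v_i|^2 = s_i^2
Squared scales: (-1)^2 = 1, (-4)^2 = 16, (-3)^2 = 9, 4^2 = 16
|V|^2 = 1 * 16 * 9 * 16
= 2304


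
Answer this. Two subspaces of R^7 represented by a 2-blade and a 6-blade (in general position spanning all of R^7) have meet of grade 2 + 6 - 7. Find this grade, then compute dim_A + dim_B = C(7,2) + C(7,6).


Meet grade = grade(A) + grade(B) - n
= 2 + 6 - 7 = 1
C(7,2) = 21
C(7,6) = 7
dim_A + dim_B = 21 + 7 = 28


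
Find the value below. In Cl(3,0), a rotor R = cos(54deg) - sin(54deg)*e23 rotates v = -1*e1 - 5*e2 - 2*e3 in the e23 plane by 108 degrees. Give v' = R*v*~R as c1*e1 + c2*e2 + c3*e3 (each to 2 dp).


Rotor R = cos(54deg) - sin(54deg)*e23
Rotation angle theta = 2 * 54 = 108 degrees in the e23 plane (e2 -> e3).
The component perpendicular to the plane (e1) is invariant: v'_1 = v1 = -1.00
cos(108deg) = -0.3090, sin(108deg) = 0.9511
v'_2 = v2*cos(theta) - v3*sin(theta) = -5*(-0.3090) - (-2)*0.9511 = 3.45
v'_3 = v2*sin(theta) + v3*cos(theta) = -5*0.9511 + (-2)*(-0.3090) = -4.14
v' = -1.00*e1 + 3.45*e2 - 4.14*e3


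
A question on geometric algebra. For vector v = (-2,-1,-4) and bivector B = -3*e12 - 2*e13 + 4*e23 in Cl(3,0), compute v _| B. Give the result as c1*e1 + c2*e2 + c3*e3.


Left contraction v _| B = <vB>_1 (grade-1 part of the geometric product vB).
Using e1_|e12 = e2, e2_|e12 = -e1, e1_|e13 = e3, e3_|e13 = -e1, e2_|e23 = e3, e3_|e23 = -e2:
e1 coeff: -v2*b12 - v3*b13 = -(-1)*(-3) - (-4)*(-2) = -11
e2 coeff: v1*b12 - v3*b23 = (-2)*(-3) - (-4)*(4) = 22
e3 coeff: v1*b13 + v2*b23 = (-2)*(-2) + (-1)*(4) = 0
v _| B = -11*e1 + 22*e2 + 0*e3


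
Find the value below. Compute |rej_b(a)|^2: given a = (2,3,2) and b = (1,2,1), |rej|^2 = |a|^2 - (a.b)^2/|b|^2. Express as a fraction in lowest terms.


|a|^2 = 2^2 + 3^2 + 2^2 = 17
|b|^2 = 1^2 + 2^2 + 1^2 = 6
a . b = 2*1 + 3*2 + 2*1 = 10
(a.b)^2 = 10^2 = 100
|rej|^2 = 17 - 100/6
= (102 - 100)/6
= 2/6
In lowest terms: 1/3


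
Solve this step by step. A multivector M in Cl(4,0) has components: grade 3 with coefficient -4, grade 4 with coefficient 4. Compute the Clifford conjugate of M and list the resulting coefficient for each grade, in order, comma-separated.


Clifford conjugate sign for grade k: (-1)^(k(k+1)/2)
Grade 3: (-1)^(3*4/2) = (-1)^6 = 1, coeff -4 -> -4
Grade 4: (-1)^(4*5/2) = (-1)^10 = 1, coeff 4 -> 4
Conjugated coefficients: -4, 4


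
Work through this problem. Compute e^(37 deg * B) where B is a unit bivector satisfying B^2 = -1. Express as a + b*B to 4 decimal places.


For a unit bivector B with B^2 = -1, the exponential series gives
e^(theta*B) = cos(theta) + sin(theta)*B (the GA analogue of Euler's formula).
theta = 37 degrees = 0.645772 rad
cos(37 deg) = 0.7986
sin(37 deg) = 0.6018
exp(theta*B) = 0.7986 + 0.6018*B


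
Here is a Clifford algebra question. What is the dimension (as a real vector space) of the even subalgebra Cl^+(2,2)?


Even subalgebra dimension = 2^(n-1)
n = 2 + 2 = 4
2^(4 - 1) = 2^3 = 8
Verification: sum of C(4,k) for even k = 1 + 6 + 1 = 8
Result = 8


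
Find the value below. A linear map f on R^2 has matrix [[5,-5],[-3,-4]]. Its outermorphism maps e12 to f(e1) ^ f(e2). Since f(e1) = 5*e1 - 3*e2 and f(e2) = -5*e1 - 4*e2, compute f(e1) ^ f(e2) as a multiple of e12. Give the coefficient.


The outermorphism of a linear map f sends e1^e2 to f(e1)^f(e2).
f(e1) = 5*e1 - 3*e2
f(e2) = -5*e1 - 4*e2
f(e1) ^ f(e2) = (5*e1 - 3*e2) ^ (-5*e1 - 4*e2)
= 5*(-4)*e12 + (-3)*(-5)*e21
= (-20 - 15)*e12
= -35*e12
Coefficient = -35


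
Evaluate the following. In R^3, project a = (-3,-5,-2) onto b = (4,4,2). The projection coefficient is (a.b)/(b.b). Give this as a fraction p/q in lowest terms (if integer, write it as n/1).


Projection coefficient = (a . b) / (b . b)
a . b = (-3)*4 + (-5)*4 + (-2)*2
= -12 + (-20) + (-4) = -36
b . b = 4^2 + 4^2 + 2^2
= 16 + 16 + 4 = 36
Coefficient = -36/36
In lowest terms: -1/1


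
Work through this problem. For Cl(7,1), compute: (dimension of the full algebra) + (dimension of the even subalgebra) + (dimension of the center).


n = 7 + 1 = 8
Total dim = 2^8 = 256
Even subalgebra dim = 2^7 = 128
n is even, so center dim = 1
Sum = 256 + 128 + 1 = 385


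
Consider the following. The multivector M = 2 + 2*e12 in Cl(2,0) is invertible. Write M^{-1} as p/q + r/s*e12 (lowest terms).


M = 2 + 2*e12, where e12^2 = -1.
Since M commutes with its reverse ~M = a - b*e12, M * ~M = a^2 - b^2*e12^2 = a^2 + b^2.
So M^{-1} = ~M / (a^2 + b^2) = (a - b*e12)/(a^2 + b^2).
a^2 + b^2 = 4 + 4 = 8
Scalar part = 2/8 = 1/4
Bivector coeff = -2/8 = -1/4
M^{-1} = 1/4 - 1/4*e12


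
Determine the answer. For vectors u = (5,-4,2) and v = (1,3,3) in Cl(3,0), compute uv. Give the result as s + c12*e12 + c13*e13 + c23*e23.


In Cl(3,0): e_i^2 = 1, e_ie_j = -e_je_i for i != j.
Scalar part = u . v = 5*1 + (-4)*3 + 2*3
= 5 + (-12) + 6 = -1
e12 coeff = 5*3 - (-4)*1 = 15 - (-4) = 19
e13 coeff = 5*3 - 2*1 = 15 - 2 = 13
e23 coeff = (-4)*3 - 2*3 = -12 - 6 = -18
uv = -1 + 19*e12 + 13*e13 - 18*e23


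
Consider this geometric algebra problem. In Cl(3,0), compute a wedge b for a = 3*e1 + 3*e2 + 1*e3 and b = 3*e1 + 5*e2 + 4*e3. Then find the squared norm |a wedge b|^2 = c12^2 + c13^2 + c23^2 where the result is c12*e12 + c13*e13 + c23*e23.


a wedge b = (a1*b2 - a2*b1)*e12 + (a1*b3 - a3*b1)*e13 + (a2*b3 - a3*b2)*e23
e12 coeff: 3*5 - 3*3 = 15 - 9 = 6
e13 coeff: 3*4 - 1*3 = 12 - 3 = 9
e23 coeff: 3*4 - 1*5 = 12 - 5 = 7
|a wedge b|^2 = 6^2 + 9^2 + 7^2
= 36 + 81 + 49
= 166


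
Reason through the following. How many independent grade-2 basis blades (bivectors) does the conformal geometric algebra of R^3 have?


The conformal model of R^3 uses Cl(4,1) with m = 3 + 2 = 5 generators.
Number of grade-2 blades = C(m, 2) = C(5, 2)
= 5*4/2 = 10


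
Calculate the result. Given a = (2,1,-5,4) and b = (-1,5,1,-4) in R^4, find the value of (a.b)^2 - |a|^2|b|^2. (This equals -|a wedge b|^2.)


a . b = 2*(-1) + 1*5 + (-5)*1 + 4*(-4)
= -2 + 5 + (-5) + (-16) = -18
|a|^2 = 2^2 + 1^2 + (-5)^2 + 4^2 = 46
|b|^2 = (-1)^2 + 5^2 + 1^2 + (-4)^2 = 43
(a.b)^2 = (-18)^2 = 324
|a|^2 * |b|^2 = 46 * 43 = 1978
Result = 324 - 1978 = -1654


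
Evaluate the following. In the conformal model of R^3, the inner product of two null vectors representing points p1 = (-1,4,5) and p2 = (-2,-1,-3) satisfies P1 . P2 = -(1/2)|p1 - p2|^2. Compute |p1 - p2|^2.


p1 - p2 = (1, 5, 8)
|p1 - p2|^2 = 1^2 + 5^2 + 8^2
= 1 + 25 + 64
= 90


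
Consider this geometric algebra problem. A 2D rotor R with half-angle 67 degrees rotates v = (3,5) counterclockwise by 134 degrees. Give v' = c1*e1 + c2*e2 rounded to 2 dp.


Rotor R = cos(67deg) - sin(67deg)*e12
Rotation angle theta = 2 * 67 = 134 degrees
v' = R*v*~R rotates v by theta.
cos(134deg) = -0.6947, sin(134deg) = 0.7193
v'_1 = 3*cos(134deg) - 5*sin(134deg)
= 3*(-0.6947) - 5*0.7193
= -5.68
v'_2 = 3*sin(134deg) + 5*cos(134deg)
= 3*0.7193 + 5*(-0.6947)
= -1.32
v' = -5.68*e1 - 1.32*e2


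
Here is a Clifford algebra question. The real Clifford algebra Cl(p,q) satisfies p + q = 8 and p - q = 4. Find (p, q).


We need p + q = 8 and p - q = 4.
Adding: 2p = 8 + 4 = 12, so p = 6.
Then q = 8 - 6 = 2.
(p, q) = (6, 2)


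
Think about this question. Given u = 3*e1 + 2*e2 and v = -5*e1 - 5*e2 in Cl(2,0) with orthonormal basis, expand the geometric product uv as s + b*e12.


Expand: (3*e1 + 2*e2)(-5*e1 - 5*e2)
= 3*(-5)*e1e1 + 3*(-5)*e1e2 + 2*(-5)*e2e1 + 2*(-5)*e2e2
Using e1^2 = e2^2 = 1, e2e1 = -e1e2:
Scalar part s = 3*(-5) + 2*(-5) = -15 + (-10) = -25
Bivector part b = 3*(-5) - 2*(-5) = -15 - (-10) = -5
uv = -25 - 5*e12


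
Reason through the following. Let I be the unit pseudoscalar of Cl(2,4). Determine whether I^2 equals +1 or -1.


The pseudoscalar I = e1...e_n (product of all n generators) of Cl(p,q) satisfies I^2 = (-1)^(q + n(n-1)/2).
p = 2, q = 4, n = p + q = 6
n(n-1)/2 = 6 * 5 / 2 = 15
Exponent = q + n(n-1)/2 = 4 + 15 = 19
I^2 = (-1)^19 = -1


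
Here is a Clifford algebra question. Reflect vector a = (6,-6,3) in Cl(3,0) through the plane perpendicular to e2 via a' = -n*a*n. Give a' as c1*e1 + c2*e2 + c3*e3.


Reflection formula: a' = -n*a*n, with n = e2 (unit vector, n^2 = 1).
For reflection through hyperplane perp to e2:
The component along e2 flips sign, others stay.
a = (6, -6, 3)
a' = (6, 6, 3)
a' = 6*e1 + 6*e2 + 3*e3


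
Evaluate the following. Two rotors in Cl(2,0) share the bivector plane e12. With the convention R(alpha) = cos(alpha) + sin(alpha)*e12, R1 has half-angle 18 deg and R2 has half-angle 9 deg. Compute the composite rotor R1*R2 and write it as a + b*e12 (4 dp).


Same-plane rotors commute and their half-angles add:
R1*R2 = cos(a1 + a2) + sin(a1 + a2)*e12.
a1 + a2 = 18 + 9 = 27 deg
cos(27 deg) = 0.8910
sin(27 deg) = 0.4540
R1*R2 = 0.8910 + 0.4540*e12


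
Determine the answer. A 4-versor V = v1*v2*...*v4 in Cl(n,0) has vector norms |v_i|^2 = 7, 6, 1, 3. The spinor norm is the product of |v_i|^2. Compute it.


Spinor norm N(V) = |v1|^2 * |v2|^2 * ... * |v4|^2
= 7 * 6 * 1 * 3
Running product: 7, 42, 42, 126
N(V) = 126


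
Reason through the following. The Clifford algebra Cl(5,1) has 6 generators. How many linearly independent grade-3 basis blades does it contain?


Number of grade-k basis blades in Cl(p,q) with n = p + q is C(n, k).
n = 5 + 1 = 6
C(6, 3) = 6! / (3! * 3!)
= 720 / (6 * 6)
= 20


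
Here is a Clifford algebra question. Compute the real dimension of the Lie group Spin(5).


Spin(n) double-covers SO(n); both have Lie algebra so(n) of dimension n(n-1)/2.
n = 5
n(n-1) = 5 * 4 = 20
dim Spin(5) = 20/2 = 10


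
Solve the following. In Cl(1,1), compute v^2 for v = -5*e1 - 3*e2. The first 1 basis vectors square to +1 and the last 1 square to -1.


v^2 = sum of c_i^2 * e_i^2
Positive signature terms (e_i^2 = +1): (-5)^2 = 25
Negative signature terms (e_j^2 = -1): (-3)^2 = 9
v^2 = 25 - 9 = 16


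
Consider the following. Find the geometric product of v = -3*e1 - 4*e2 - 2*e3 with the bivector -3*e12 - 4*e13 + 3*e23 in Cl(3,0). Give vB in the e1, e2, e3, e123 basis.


vB has grade-1 (vector) and grade-3 (trivector) parts: vB = (v _| B) + (v ^ B).
Vector part <vB>_1:
  e1: -v2*b12 - v3*b13 = -(-4)*(-3) - (-2)*(-4) = -20
  e2: v1*b12 - v3*b23 = (-3)*(-3) - (-2)*(3) = 15
  e3: v1*b13 + v2*b23 = (-3)*(-4) + (-4)*(3) = 0
Trivector part <vB>_3:
  e123: v1*b23 - v2*b13 + v3*b12 = (-3)*(3) - (-4)*(-4) + (-2)*(-3) = -19
vB = -20*e1 + 15*e2 + 0*e3 - 19*e123


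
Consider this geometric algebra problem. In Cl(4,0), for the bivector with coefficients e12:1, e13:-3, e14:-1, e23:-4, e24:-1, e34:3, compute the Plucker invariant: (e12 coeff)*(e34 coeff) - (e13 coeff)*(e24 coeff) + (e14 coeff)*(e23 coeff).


Plucker relation: af - be + cd
a*f = 1*3 = 3
b*e = (-3)*(-1) = 3
c*d = (-1)*(-4) = 4
af - be + cd = 3 - 3 + 4
= 4


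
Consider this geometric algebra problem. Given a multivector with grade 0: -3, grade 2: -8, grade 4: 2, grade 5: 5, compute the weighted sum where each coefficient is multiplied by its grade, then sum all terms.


Grade-weighted sum = sum of grade_k * coefficient_k
0*(-3) = 0
2*(-8) = -16
4*2 = 8
5*5 = 25
Total = 0 + (-16) + 8 + 25 = 17


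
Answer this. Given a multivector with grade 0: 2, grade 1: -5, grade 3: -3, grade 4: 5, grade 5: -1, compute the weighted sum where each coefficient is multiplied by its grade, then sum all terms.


Grade-weighted sum = sum of grade_k * coefficient_k
0*2 = 0
1*(-5) = -5
3*(-3) = -9
4*5 = 20
5*(-1) = -5
Total = 0 + (-5) + (-9) + 20 + (-5) = 1


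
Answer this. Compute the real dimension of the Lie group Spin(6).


Spin(n) double-covers SO(n); both have Lie algebra so(n) of dimension n(n-1)/2.
n = 6
n(n-1) = 6 * 5 = 30
dim Spin(6) = 30/2 = 15


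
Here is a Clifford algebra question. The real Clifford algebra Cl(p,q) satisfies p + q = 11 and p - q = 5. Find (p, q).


We need p + q = 11 and p - q = 5.
Adding: 2p = 11 + 5 = 16, so p = 8.
Then q = 11 - 8 = 3.
(p, q) = (8, 3)


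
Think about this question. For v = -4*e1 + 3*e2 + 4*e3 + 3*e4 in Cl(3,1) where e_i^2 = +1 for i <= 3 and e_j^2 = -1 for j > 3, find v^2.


v^2 = sum of c_i^2 * e_i^2
Positive signature terms (e_i^2 = +1): (-4)^2 + 3^2 + 4^2 = 41
Negative signature terms (e_j^2 = -1): 3^2 = 9
v^2 = 41 - 9 = 32


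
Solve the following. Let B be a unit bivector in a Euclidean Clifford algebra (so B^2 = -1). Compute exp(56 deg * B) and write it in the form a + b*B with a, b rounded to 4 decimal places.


For a unit bivector B with B^2 = -1, the exponential series gives
e^(theta*B) = cos(theta) + sin(theta)*B (the GA analogue of Euler's formula).
theta = 56 degrees = 0.977384 rad
cos(56 deg) = 0.5592
sin(56 deg) = 0.8290
exp(theta*B) = 0.5592 + 0.8290*B


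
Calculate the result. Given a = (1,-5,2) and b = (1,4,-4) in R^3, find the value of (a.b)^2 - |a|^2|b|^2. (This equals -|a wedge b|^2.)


a . b = 1*1 + (-5)*4 + 2*(-4)
= 1 + (-20) + (-8) = -27
|a|^2 = 1^2 + (-5)^2 + 2^2 = 30
|b|^2 = 1^2 + 4^2 + (-4)^2 = 33
(a.b)^2 = (-27)^2 = 729
|a|^2 * |b|^2 = 30 * 33 = 990
Result = 729 - 990 = -261


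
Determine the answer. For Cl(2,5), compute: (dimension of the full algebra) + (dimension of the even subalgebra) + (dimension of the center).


n = 2 + 5 = 7
Total dim = 2^7 = 128
Even subalgebra dim = 2^6 = 64
n is odd, so center dim = 2
Sum = 128 + 64 + 2 = 194


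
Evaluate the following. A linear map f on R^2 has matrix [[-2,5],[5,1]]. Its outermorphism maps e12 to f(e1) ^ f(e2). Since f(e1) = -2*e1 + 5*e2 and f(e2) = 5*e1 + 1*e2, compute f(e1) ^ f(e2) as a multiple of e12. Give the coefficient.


The outermorphism of a linear map f sends e1^e2 to f(e1)^f(e2).
f(e1) = -2*e1 + 5*e2
f(e2) = 5*e1 + 1*e2
f(e1) ^ f(e2) = (-2*e1 + 5*e2) ^ (5*e1 + 1*e2)
= (-2)*1*e12 + 5*5*e21
= (-2 - 25)*e12
= -27*e12
Coefficient = -27


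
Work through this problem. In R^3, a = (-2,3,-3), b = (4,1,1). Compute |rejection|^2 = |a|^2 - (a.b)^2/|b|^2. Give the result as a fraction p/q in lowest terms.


|a|^2 = (-2)^2 + 3^2 + (-3)^2 = 22
|b|^2 = 4^2 + 1^2 + 1^2 = 18
a . b = (-2)*4 + 3*1 + (-3)*1 = -8
(a.b)^2 = (-8)^2 = 64
|rej|^2 = 22 - 64/18
= (396 - 64)/18
= 332/18
In lowest terms: 166/9


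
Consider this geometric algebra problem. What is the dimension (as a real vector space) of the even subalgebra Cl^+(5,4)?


Even subalgebra dimension = 2^(n-1)
n = 5 + 4 = 9
2^(9 - 1) = 2^8 = 256
Verification: sum of C(9,k) for even k = 1 + 36 + 126 + 84 + 9 = 256
Result = 256


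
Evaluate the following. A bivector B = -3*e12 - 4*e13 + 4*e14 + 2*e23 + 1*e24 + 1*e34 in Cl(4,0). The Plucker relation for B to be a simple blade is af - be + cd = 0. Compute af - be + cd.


Plucker relation: af - be + cd
a*f = (-3)*1 = -3
b*e = (-4)*1 = -4
c*d = 4*2 = 8
af - be + cd = -3 - (-4) + 8
= 9


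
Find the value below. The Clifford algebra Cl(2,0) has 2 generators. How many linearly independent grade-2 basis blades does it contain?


Number of grade-k basis blades in Cl(p,q) with n = p + q is C(n, k).
n = 2 + 0 = 2
C(2, 2) = 2! / (2! * 0!)
= 2 / (2 * 1)
= 1


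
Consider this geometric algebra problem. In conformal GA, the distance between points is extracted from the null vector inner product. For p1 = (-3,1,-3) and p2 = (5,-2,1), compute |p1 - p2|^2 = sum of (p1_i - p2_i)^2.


p1 - p2 = (-8, 3, -4)
|p1 - p2|^2 = (-8)^2 + 3^2 + (-4)^2
= 64 + 9 + 16
= 89


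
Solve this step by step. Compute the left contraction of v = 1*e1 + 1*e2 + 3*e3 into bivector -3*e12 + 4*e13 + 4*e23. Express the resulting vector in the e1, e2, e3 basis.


Left contraction v _| B = <vB>_1 (grade-1 part of the geometric product vB).
Using e1_|e12 = e2, e2_|e12 = -e1, e1_|e13 = e3, e3_|e13 = -e1, e2_|e23 = e3, e3_|e23 = -e2:
e1 coeff: -v2*b12 - v3*b13 = -(1)*(-3) - (3)*(4) = -9
e2 coeff: v1*b12 - v3*b23 = (1)*(-3) - (3)*(4) = -15
e3 coeff: v1*b13 + v2*b23 = (1)*(4) + (1)*(4) = 8
v _| B = -9*e1 - 15*e2 + 8*e3


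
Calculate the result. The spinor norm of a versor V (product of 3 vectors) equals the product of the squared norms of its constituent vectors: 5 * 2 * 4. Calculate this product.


Spinor norm N(V) = |v1|^2 * |v2|^2 * ... * |v3|^2
= 5 * 2 * 4
Running product: 5, 10, 40
N(V) = 40


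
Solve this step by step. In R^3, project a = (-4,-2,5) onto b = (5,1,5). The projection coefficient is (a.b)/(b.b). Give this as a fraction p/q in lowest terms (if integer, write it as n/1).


Projection coefficient = (a . b) / (b . b)
a . b = (-4)*5 + (-2)*1 + 5*5
= -20 + (-2) + 25 = 3
b . b = 5^2 + 1^2 + 5^2
= 25 + 1 + 25 = 51
Coefficient = 3/51
In lowest terms: 1/17


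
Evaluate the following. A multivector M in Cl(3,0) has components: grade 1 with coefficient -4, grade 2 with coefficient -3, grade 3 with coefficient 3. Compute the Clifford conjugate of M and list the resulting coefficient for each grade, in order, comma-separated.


Clifford conjugate sign for grade k: (-1)^(k(k+1)/2)
Grade 1: (-1)^(1*2/2) = (-1)^1 = -1, coeff -4 -> 4
Grade 2: (-1)^(2*3/2) = (-1)^3 = -1, coeff -3 -> 3
Grade 3: (-1)^(3*4/2) = (-1)^6 = 1, coeff 3 -> 3
Conjugated coefficients: 4, 3, 3


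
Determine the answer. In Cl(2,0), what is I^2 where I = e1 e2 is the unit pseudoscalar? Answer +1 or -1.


The pseudoscalar I = e1...e_n (product of all n generators) of Cl(p,q) satisfies I^2 = (-1)^(q + n(n-1)/2).
p = 2, q = 0, n = p + q = 2
n(n-1)/2 = 2 * 1 / 2 = 1
Exponent = q + n(n-1)/2 = 0 + 1 = 1
I^2 = (-1)^1 = -1


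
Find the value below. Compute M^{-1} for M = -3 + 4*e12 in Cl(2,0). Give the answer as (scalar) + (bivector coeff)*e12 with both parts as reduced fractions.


M = -3 + 4*e12, where e12^2 = -1.
Since M commutes with its reverse ~M = a - b*e12, M * ~M = a^2 - b^2*e12^2 = a^2 + b^2.
So M^{-1} = ~M / (a^2 + b^2) = (a - b*e12)/(a^2 + b^2).
a^2 + b^2 = 9 + 16 = 25
Scalar part = -3/25 = -3/25
Bivector coeff = -4/25 = -4/25
M^{-1} = -3/25 - 4/25*e12


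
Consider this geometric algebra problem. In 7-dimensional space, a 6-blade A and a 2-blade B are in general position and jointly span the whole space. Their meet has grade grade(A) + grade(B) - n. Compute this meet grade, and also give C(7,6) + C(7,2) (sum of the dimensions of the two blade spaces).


Meet grade = grade(A) + grade(B) - n
= 6 + 2 - 7 = 1
C(7,6) = 7
C(7,2) = 21
dim_A + dim_B = 7 + 21 = 28


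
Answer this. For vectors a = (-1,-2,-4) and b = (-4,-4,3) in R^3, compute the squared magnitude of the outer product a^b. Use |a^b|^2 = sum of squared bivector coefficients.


a wedge b = (a1*b2 - a2*b1)*e12 + (a1*b3 - a3*b1)*e13 + (a2*b3 - a3*b2)*e23
e12 coeff: (-1)*(-4) - (-2)*(-4) = 4 - 8 = -4
e13 coeff: (-1)*3 - (-4)*(-4) = -3 - 16 = -19
e23 coeff: (-2)*3 - (-4)*(-4) = -6 - 16 = -22
|a wedge b|^2 = (-4)^2 + (-19)^2 + (-22)^2
= 16 + 361 + 484
= 861


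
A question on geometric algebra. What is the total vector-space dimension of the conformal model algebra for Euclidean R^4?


The conformal model of R^4 uses Cl(5,1): the 4 Euclidean generators plus two extra orthogonal generators e+ (e+^2 = +1) and e- (e-^2 = -1), from which the null vectors e0, einf are built.
Number of generators m = 4 + 2 = 6.
dim Cl(p,q) = 2^m = 2^6 = 64


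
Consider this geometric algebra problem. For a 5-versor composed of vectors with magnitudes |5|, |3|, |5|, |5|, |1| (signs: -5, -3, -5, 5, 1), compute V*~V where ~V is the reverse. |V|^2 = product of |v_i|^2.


Each vector v_i has |v_i|^2 = s_i^2
Squared scales: (-5)^2 = 25, (-3)^2 = 9, (-5)^2 = 25, 5^2 = 25, 1^2 = 1
|V|^2 = 25 * 9 * 25 * 25 * 1
= 140625


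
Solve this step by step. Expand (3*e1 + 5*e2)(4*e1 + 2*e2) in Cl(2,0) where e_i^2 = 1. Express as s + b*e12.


Expand: (3*e1 + 5*e2)(4*e1 + 2*e2)
= 3*4*e1e1 + 3*2*e1e2 + 5*4*e2e1 + 5*2*e2e2
Using e1^2 = e2^2 = 1, e2e1 = -e1e2:
Scalar part s = 3*4 + 5*2 = 12 + 10 = 22
Bivector part b = 3*2 - 5*4 = 6 - 20 = -14
uv = 22 - 14*e12


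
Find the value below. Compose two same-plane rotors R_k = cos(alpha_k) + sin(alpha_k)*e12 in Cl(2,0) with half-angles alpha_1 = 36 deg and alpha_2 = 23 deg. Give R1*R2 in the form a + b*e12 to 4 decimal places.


Same-plane rotors commute and their half-angles add:
R1*R2 = cos(a1 + a2) + sin(a1 + a2)*e12.
a1 + a2 = 36 + 23 = 59 deg
cos(59 deg) = 0.5150
sin(59 deg) = 0.8572
R1*R2 = 0.5150 + 0.8572*e12


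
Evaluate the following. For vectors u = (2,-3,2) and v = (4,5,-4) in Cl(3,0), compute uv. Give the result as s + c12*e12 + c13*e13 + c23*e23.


In Cl(3,0): e_i^2 = 1, e_ie_j = -e_je_i for i != j.
Scalar part = u . v = 2*4 + (-3)*5 + 2*(-4)
= 8 + (-15) + (-8) = -15
e12 coeff = 2*5 - (-3)*4 = 10 - (-12) = 22
e13 coeff = 2*(-4) - 2*4 = -8 - 8 = -16
e23 coeff = (-3)*(-4) - 2*5 = 12 - 10 = 2
uv = -15 + 22*e12 - 16*e13 + 2*e23


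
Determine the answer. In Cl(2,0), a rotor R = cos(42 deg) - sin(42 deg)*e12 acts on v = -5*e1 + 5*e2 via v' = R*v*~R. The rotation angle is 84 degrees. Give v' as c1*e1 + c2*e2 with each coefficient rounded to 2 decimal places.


Rotor R = cos(42deg) - sin(42deg)*e12
Rotation angle theta = 2 * 42 = 84 degrees
v' = R*v*~R rotates v by theta.
cos(84deg) = 0.1045, sin(84deg) = 0.9945
v'_1 = -5*cos(84deg) - 5*sin(84deg)
= -5*0.1045 - 5*0.9945
= -5.50
v'_2 = -5*sin(84deg) + 5*cos(84deg)
= -5*0.9945 + 5*0.1045
= -4.45
v' = -5.50*e1 - 4.45*e2


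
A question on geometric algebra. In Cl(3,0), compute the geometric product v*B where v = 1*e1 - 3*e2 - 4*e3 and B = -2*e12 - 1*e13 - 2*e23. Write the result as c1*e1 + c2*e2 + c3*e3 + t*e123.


vB has grade-1 (vector) and grade-3 (trivector) parts: vB = (v _| B) + (v ^ B).
Vector part <vB>_1:
  e1: -v2*b12 - v3*b13 = -(-3)*(-2) - (-4)*(-1) = -10
  e2: v1*b12 - v3*b23 = (1)*(-2) - (-4)*(-2) = -10
  e3: v1*b13 + v2*b23 = (1)*(-1) + (-3)*(-2) = 5
Trivector part <vB>_3:
  e123: v1*b23 - v2*b13 + v3*b12 = (1)*(-2) - (-3)*(-1) + (-4)*(-2) = 3
vB = -10*e1 - 10*e2 + 5*e3 + 3*e123


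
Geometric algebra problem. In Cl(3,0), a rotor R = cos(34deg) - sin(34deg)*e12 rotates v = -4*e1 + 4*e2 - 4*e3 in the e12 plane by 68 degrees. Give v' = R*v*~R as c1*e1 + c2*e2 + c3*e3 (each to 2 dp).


Rotor R = cos(34deg) - sin(34deg)*e12
Rotation angle theta = 2 * 34 = 68 degrees in the e12 plane (e1 -> e2).
The component perpendicular to the plane (e3) is invariant: v'_3 = v3 = -4.00
cos(68deg) = 0.3746, sin(68deg) = 0.9272
v'_1 = v1*cos(theta) - v2*sin(theta) = -4*0.3746 - 4*0.9272 = -5.21
v'_2 = v1*sin(theta) + v2*cos(theta) = -4*0.9272 + 4*0.3746 = -2.21
v' = -5.21*e1 - 2.21*e2 - 4.00*e3


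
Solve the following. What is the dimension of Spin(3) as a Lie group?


Spin(n) double-covers SO(n); both have Lie algebra so(n) of dimension n(n-1)/2.
n = 3
n(n-1) = 3 * 2 = 6
dim Spin(3) = 6/2 = 3


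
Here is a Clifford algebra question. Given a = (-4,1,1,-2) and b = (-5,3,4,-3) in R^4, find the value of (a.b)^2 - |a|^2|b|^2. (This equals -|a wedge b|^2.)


a . b = (-4)*(-5) + 1*3 + 1*4 + (-2)*(-3)
= 20 + 3 + 4 + 6 = 33
|a|^2 = (-4)^2 + 1^2 + 1^2 + (-2)^2 = 22
|b|^2 = (-5)^2 + 3^2 + 4^2 + (-3)^2 = 59
(a.b)^2 = 33^2 = 1089
|a|^2 * |b|^2 = 22 * 59 = 1298
Result = 1089 - 1298 = -209


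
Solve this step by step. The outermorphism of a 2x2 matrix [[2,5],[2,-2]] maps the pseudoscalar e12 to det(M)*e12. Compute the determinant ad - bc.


The outermorphism of a linear map f sends e1^e2 to f(e1)^f(e2).
f(e1) = 2*e1 + 2*e2
f(e2) = 5*e1 - 2*e2
f(e1) ^ f(e2) = (2*e1 + 2*e2) ^ (5*e1 - 2*e2)
= 2*(-2)*e12 + 2*5*e21
= (-4 - 10)*e12
= -14*e12
Coefficient = -14


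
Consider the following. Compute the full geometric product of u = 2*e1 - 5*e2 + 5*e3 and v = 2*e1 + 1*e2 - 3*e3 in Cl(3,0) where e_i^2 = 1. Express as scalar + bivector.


In Cl(3,0): e_i^2 = 1, e_ie_j = -e_je_i for i != j.
Scalar part = u . v = 2*2 + (-5)*1 + 5*(-3)
= 4 + (-5) + (-15) = -16
e12 coeff = 2*1 - (-5)*2 = 2 - (-10) = 12
e13 coeff = 2*(-3) - 5*2 = -6 - 10 = -16
e23 coeff = (-5)*(-3) - 5*1 = 15 - 5 = 10
uv = -16 + 12*e12 - 16*e13 + 10*e23


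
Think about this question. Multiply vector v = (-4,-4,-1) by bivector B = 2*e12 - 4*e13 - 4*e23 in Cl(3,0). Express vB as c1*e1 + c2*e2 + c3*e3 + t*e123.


vB has grade-1 (vector) and grade-3 (trivector) parts: vB = (v _| B) + (v ^ B).
Vector part <vB>_1:
  e1: -v2*b12 - v3*b13 = -(-4)*(2) - (-1)*(-4) = 4
  e2: v1*b12 - v3*b23 = (-4)*(2) - (-1)*(-4) = -12
  e3: v1*b13 + v2*b23 = (-4)*(-4) + (-4)*(-4) = 32
Trivector part <vB>_3:
  e123: v1*b23 - v2*b13 + v3*b12 = (-4)*(-4) - (-4)*(-4) + (-1)*(2) = -2
vB = 4*e1 - 12*e2 + 32*e3 - 2*e123


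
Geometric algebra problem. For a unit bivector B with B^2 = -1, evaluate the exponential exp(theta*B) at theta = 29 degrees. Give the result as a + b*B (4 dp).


For a unit bivector B with B^2 = -1, the exponential series gives
e^(theta*B) = cos(theta) + sin(theta)*B (the GA analogue of Euler's formula).
theta = 29 degrees = 0.506145 rad
cos(29 deg) = 0.8746
sin(29 deg) = 0.4848
exp(theta*B) = 0.8746 + 0.4848*B


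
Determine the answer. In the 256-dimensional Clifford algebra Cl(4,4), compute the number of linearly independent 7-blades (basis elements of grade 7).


Number of grade-k basis blades in Cl(p,q) with n = p + q is C(n, k).
n = 4 + 4 = 8
C(8, 7) = 8! / (7! * 1!)
= 40320 / (5040 * 1)
= 8


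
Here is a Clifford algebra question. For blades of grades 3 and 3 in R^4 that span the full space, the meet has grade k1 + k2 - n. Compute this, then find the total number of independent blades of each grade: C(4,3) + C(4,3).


Meet grade = grade(A) + grade(B) - n
= 3 + 3 - 4 = 2
C(4,3) = 4
C(4,3) = 4
dim_A + dim_B = 4 + 4 = 8


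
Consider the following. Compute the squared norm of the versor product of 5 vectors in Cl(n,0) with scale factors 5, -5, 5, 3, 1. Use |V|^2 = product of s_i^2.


Each vector v_i has |v_i|^2 = s_i^2
Squared scales: 5^2 = 25, (-5)^2 = 25, 5^2 = 25, 3^2 = 9, 1^2 = 1
|V|^2 = 25 * 25 * 25 * 9 * 1
= 140625


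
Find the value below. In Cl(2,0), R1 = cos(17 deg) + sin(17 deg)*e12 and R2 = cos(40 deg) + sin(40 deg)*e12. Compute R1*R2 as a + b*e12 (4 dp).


Same-plane rotors commute and their half-angles add:
R1*R2 = cos(a1 + a2) + sin(a1 + a2)*e12.
a1 + a2 = 17 + 40 = 57 deg
cos(57 deg) = 0.5446
sin(57 deg) = 0.8387
R1*R2 = 0.5446 + 0.8387*e12


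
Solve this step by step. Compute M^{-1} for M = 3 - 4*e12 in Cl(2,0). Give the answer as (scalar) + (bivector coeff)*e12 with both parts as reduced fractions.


M = 3 - 4*e12, where e12^2 = -1.
Since M commutes with its reverse ~M = a - b*e12, M * ~M = a^2 - b^2*e12^2 = a^2 + b^2.
So M^{-1} = ~M / (a^2 + b^2) = (a - b*e12)/(a^2 + b^2).
a^2 + b^2 = 9 + 16 = 25
Scalar part = 3/25 = 3/25
Bivector coeff = 4/25 = 4/25
M^{-1} = 3/25 + 4/25*e12


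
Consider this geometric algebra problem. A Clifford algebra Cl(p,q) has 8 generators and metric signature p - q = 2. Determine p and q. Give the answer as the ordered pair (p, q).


We need p + q = 8 and p - q = 2.
Adding: 2p = 8 + 2 = 10, so p = 5.
Then q = 8 - 5 = 3.
(p, q) = (5, 3)


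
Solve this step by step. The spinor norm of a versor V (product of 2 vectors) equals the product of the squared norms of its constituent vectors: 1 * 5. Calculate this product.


Spinor norm N(V) = |v1|^2 * |v2|^2 * ... * |v2|^2
= 1 * 5
Running product: 1, 5
N(V) = 5


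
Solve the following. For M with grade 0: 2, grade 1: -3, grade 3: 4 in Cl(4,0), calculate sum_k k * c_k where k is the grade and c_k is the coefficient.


Grade-weighted sum = sum of grade_k * coefficient_k
0*2 = 0
1*(-3) = -3
3*4 = 12
Total = 0 + (-3) + 12 = 9


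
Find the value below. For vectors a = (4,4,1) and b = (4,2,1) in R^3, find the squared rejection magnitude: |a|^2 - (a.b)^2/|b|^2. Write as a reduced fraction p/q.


|a|^2 = 4^2 + 4^2 + 1^2 = 33
|b|^2 = 4^2 + 2^2 + 1^2 = 21
a . b = 4*4 + 4*2 + 1*1 = 25
(a.b)^2 = 25^2 = 625
|rej|^2 = 33 - 625/21
= (693 - 625)/21
= 68/21
In lowest terms: 68/21


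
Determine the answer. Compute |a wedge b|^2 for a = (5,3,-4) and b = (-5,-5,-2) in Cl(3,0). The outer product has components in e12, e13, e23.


a wedge b = (a1*b2 - a2*b1)*e12 + (a1*b3 - a3*b1)*e13 + (a2*b3 - a3*b2)*e23
e12 coeff: 5*(-5) - 3*(-5) = -25 - (-15) = -10
e13 coeff: 5*(-2) - (-4)*(-5) = -10 - 20 = -30
e23 coeff: 3*(-2) - (-4)*(-5) = -6 - 20 = -26
|a wedge b|^2 = (-10)^2 + (-30)^2 + (-26)^2
= 100 + 900 + 676
= 1676


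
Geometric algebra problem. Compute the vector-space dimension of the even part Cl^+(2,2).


Even subalgebra dimension = 2^(n-1)
n = 2 + 2 = 4
2^(4 - 1) = 2^3 = 8
Verification: sum of C(4,k) for even k = 1 + 6 + 1 = 8
Result = 8


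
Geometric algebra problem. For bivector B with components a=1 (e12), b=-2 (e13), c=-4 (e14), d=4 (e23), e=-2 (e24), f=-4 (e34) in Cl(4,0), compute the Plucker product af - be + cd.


Plucker relation: af - be + cd
a*f = 1*(-4) = -4
b*e = (-2)*(-2) = 4
c*d = (-4)*4 = -16
af - be + cd = -4 - 4 + (-16)
= -24


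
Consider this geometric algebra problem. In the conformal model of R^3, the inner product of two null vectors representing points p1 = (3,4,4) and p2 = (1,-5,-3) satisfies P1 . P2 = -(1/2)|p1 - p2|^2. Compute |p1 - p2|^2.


p1 - p2 = (2, 9, 7)
|p1 - p2|^2 = 2^2 + 9^2 + 7^2
= 4 + 81 + 49
= 134


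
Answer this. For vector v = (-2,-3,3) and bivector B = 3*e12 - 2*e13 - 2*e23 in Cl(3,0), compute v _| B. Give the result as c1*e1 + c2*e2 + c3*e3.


Left contraction v _| B = <vB>_1 (grade-1 part of the geometric product vB).
Using e1_|e12 = e2, e2_|e12 = -e1, e1_|e13 = e3, e3_|e13 = -e1, e2_|e23 = e3, e3_|e23 = -e2:
e1 coeff: -v2*b12 - v3*b13 = -(-3)*(3) - (3)*(-2) = 15
e2 coeff: v1*b12 - v3*b23 = (-2)*(3) - (3)*(-2) = 0
e3 coeff: v1*b13 + v2*b23 = (-2)*(-2) + (-3)*(-2) = 10
v _| B = 15*e1 + 0*e2 + 10*e3


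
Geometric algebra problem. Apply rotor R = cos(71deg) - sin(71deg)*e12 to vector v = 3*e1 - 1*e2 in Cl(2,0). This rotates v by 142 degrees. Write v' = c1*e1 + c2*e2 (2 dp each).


Rotor R = cos(71deg) - sin(71deg)*e12
Rotation angle theta = 2 * 71 = 142 degrees
v' = R*v*~R rotates v by theta.
cos(142deg) = -0.7880, sin(142deg) = 0.6157
v'_1 = 3*cos(142deg) - (-1)*sin(142deg)
= 3*(-0.7880) - (-1)*0.6157
= -1.75
v'_2 = 3*sin(142deg) + (-1)*cos(142deg)
= 3*0.6157 + (-1)*(-0.7880)
= 2.63
v' = -1.75*e1 + 2.63*e2


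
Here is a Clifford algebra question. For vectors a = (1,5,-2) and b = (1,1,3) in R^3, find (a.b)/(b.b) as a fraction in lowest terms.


Projection coefficient = (a . b) / (b . b)
a . b = 1*1 + 5*1 + (-2)*3
= 1 + 5 + (-6) = 0
b . b = 1^2 + 1^2 + 3^2
= 1 + 1 + 9 = 11
Coefficient = 0/11
In lowest terms: 0/1


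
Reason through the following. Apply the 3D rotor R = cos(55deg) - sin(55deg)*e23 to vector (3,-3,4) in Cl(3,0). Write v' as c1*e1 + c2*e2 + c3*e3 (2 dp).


Rotor R = cos(55deg) - sin(55deg)*e23
Rotation angle theta = 2 * 55 = 110 degrees in the e23 plane (e2 -> e3).
The component perpendicular to the plane (e1) is invariant: v'_1 = v1 = 3.00
cos(110deg) = -0.3420, sin(110deg) = 0.9397
v'_2 = v2*cos(theta) - v3*sin(theta) = -3*(-0.3420) - 4*0.9397 = -2.73
v'_3 = v2*sin(theta) + v3*cos(theta) = -3*0.9397 + 4*(-0.3420) = -4.19
v' = 3.00*e1 - 2.73*e2 - 4.19*e3


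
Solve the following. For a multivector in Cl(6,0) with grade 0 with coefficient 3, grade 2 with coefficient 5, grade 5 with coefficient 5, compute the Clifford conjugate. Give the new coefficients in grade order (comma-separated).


Clifford conjugate sign for grade k: (-1)^(k(k+1)/2)
Grade 0: (-1)^(0*1/2) = (-1)^0 = 1, coeff 3 -> 3
Grade 2: (-1)^(2*3/2) = (-1)^3 = -1, coeff 5 -> -5
Grade 5: (-1)^(5*6/2) = (-1)^15 = -1, coeff 5 -> -5
Conjugated coefficients: 3, -5, -5


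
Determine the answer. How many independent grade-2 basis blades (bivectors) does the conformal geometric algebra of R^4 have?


The conformal model of R^4 uses Cl(5,1) with m = 4 + 2 = 6 generators.
Number of grade-2 blades = C(m, 2) = C(6, 2)
= 6*5/2 = 15


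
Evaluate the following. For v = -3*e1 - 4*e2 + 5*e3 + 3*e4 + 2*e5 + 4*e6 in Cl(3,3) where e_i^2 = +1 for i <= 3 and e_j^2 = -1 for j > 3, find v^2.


v^2 = sum of c_i^2 * e_i^2
Positive signature terms (e_i^2 = +1): (-3)^2 + (-4)^2 + 5^2 = 50
Negative signature terms (e_j^2 = -1): 3^2 + 2^2 + 4^2 = 29
v^2 = 50 - 29 = 21


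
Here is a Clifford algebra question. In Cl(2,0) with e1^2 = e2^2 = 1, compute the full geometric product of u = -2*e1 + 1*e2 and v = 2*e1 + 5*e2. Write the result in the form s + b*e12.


Expand: (-2*e1 + 1*e2)(2*e1 + 5*e2)
= (-2)*2*e1e1 + (-2)*5*e1e2 + 1*2*e2e1 + 1*5*e2e2
Using e1^2 = e2^2 = 1, e2e1 = -e1e2:
Scalar part s = (-2)*2 + 1*5 = -4 + 5 = 1
Bivector part b = (-2)*5 - 1*2 = -10 - 2 = -12
uv = 1 - 12*e12


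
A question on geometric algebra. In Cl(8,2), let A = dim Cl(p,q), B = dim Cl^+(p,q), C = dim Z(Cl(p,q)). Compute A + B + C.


n = 8 + 2 = 10
Total dim = 2^10 = 1024
Even subalgebra dim = 2^9 = 512
n is even, so center dim = 1
Sum = 1024 + 512 + 1 = 1537


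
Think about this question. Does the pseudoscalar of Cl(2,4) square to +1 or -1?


The pseudoscalar I = e1...e_n (product of all n generators) of Cl(p,q) satisfies I^2 = (-1)^(q + n(n-1)/2).
p = 2, q = 4, n = p + q = 6
n(n-1)/2 = 6 * 5 / 2 = 15
Exponent = q + n(n-1)/2 = 4 + 15 = 19
I^2 = (-1)^19 = -1


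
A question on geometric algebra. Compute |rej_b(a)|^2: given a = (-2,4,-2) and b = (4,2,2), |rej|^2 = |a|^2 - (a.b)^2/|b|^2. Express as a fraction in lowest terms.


|a|^2 = (-2)^2 + 4^2 + (-2)^2 = 24
|b|^2 = 4^2 + 2^2 + 2^2 = 24
a . b = (-2)*4 + 4*2 + (-2)*2 = -4
(a.b)^2 = (-4)^2 = 16
|rej|^2 = 24 - 16/24
= (576 - 16)/24
= 560/24
In lowest terms: 70/3


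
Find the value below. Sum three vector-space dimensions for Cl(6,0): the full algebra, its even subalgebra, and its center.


n = 6 + 0 = 6
Total dim = 2^6 = 64
Even subalgebra dim = 2^5 = 32
n is even, so center dim = 1
Sum = 64 + 32 + 1 = 97


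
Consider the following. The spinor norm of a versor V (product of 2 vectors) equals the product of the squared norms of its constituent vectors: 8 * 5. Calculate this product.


Spinor norm N(V) = |v1|^2 * |v2|^2 * ... * |v2|^2
= 8 * 5
Running product: 8, 40
N(V) = 40


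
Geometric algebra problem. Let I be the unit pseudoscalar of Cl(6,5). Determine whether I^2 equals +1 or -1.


The pseudoscalar I = e1...e_n (product of all n generators) of Cl(p,q) satisfies I^2 = (-1)^(q + n(n-1)/2).
p = 6, q = 5, n = p + q = 11
n(n-1)/2 = 11 * 10 / 2 = 55
Exponent = q + n(n-1)/2 = 5 + 55 = 60
I^2 = (-1)^60 = +1


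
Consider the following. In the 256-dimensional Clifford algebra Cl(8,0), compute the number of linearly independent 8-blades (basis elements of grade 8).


Number of grade-k basis blades in Cl(p,q) with n = p + q is C(n, k).
n = 8 + 0 = 8
C(8, 8) = 8! / (8! * 0!)
= 40320 / (40320 * 1)
= 1


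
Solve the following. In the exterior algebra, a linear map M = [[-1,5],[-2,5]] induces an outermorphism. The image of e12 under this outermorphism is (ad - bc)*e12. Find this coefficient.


The outermorphism of a linear map f sends e1^e2 to f(e1)^f(e2).
f(e1) = -1*e1 - 2*e2
f(e2) = 5*e1 + 5*e2
f(e1) ^ f(e2) = (-1*e1 - 2*e2) ^ (5*e1 + 5*e2)
= (-1)*5*e12 + (-2)*5*e21
= (-5 - (-10))*e12
= 5*e12
Coefficient = 5


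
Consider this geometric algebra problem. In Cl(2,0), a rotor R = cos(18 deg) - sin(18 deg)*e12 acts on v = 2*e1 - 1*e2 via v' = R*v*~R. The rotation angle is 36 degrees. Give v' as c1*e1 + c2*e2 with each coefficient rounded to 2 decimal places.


Rotor R = cos(18deg) - sin(18deg)*e12
Rotation angle theta = 2 * 18 = 36 degrees
v' = R*v*~R rotates v by theta.
cos(36deg) = 0.8090, sin(36deg) = 0.5878
v'_1 = 2*cos(36deg) - (-1)*sin(36deg)
= 2*0.8090 - (-1)*0.5878
= 2.21
v'_2 = 2*sin(36deg) + (-1)*cos(36deg)
= 2*0.5878 + (-1)*0.8090
= 0.37
v' = 2.21*e1 + 0.37*e2


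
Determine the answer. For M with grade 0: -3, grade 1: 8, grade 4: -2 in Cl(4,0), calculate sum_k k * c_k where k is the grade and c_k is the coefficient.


Grade-weighted sum = sum of grade_k * coefficient_k
0*(-3) = 0
1*8 = 8
4*(-2) = -8
Total = 0 + 8 + (-8) = 0


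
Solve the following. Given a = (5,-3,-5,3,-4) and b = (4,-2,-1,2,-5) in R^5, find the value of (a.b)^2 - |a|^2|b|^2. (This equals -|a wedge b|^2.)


a . b = 5*4 + (-3)*(-2) + (-5)*(-1) + 3*2 + (-4)*(-5)
= 20 + 6 + 5 + 6 + 20 = 57
|a|^2 = 5^2 + (-3)^2 + (-5)^2 + 3^2 + (-4)^2 = 84
|b|^2 = 4^2 + (-2)^2 + (-1)^2 + 2^2 + (-5)^2 = 50
(a.b)^2 = 57^2 = 3249
|a|^2 * |b|^2 = 84 * 50 = 4200
Result = 3249 - 4200 = -951
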